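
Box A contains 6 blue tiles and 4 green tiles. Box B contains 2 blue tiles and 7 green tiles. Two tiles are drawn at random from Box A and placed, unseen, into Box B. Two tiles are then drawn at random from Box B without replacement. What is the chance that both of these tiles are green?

401/825

Condition on how many of the transferred tiles are green (from Box A: 4 green of 10; then Box B has 11 total).
  0 green: C(4,0)C(6,2)/C(10,2) = 1/3; then P = C(7,2)/C(11,2) = 21/55
  1 green: C(4,1)C(6,1)/C(10,2) = 8/15; then P = C(8,2)/C(11,2) = 28/55
  2 green: C(4,2)C(6,0)/C(10,2) = 2/15; then P = C(9,2)/C(11,2) = 36/55
P(both green) = 401/825 ≈ 0.4861.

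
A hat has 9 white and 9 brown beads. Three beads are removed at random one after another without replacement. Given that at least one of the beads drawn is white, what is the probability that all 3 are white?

P(all 3 white) = C(9,3)/C(18,3) = 7/68; P(at least one white) = 1 − C(9,3)/C(18,3) = 61/68.
Since 'all 3 white' ⊆ 'at least one white', P(all 3 | at least one) = 7/68 / 61/68 = 7/61 ≈ 0.1148.

7/61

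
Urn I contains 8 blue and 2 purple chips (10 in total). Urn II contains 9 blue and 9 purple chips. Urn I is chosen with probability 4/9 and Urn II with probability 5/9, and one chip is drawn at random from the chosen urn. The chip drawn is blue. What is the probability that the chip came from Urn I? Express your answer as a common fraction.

P(blue | Urn I) = 4/5; P(blue | Urn II) = 1/2.
P(blue) = 4/9·4/5 + 5/9·1/2 = 19/30.
By Bayes' rule, P(Urn I | blue) = 16/45 / 19/30 = 32/57 ≈ 0.5614.

32/57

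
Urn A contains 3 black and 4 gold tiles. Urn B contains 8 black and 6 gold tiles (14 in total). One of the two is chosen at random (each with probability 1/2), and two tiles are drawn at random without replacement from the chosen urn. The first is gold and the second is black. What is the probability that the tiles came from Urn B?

P(E | Urn A) = 2/7; P(E | Urn B) = 24/91.
P(E) = 1/2·2/7 + 1/2·24/91 = 25/91.
By Bayes' rule, P(Urn B | E) = 12/91 / 25/91 = 12/25 ≈ 0.4800.

12/25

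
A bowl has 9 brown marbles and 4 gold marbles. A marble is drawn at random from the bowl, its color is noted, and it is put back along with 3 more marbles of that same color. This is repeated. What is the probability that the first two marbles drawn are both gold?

7/52

After a gold draw the bowl holds 7 gold out of 16.
P = (4/13)·(7/16) = 7/52 ≈ 0.1346.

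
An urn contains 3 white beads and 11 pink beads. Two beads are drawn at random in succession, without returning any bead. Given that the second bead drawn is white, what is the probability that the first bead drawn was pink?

P(first=pink and the second bead drawn is white) = (11/14)·(3/13) = 33/182.
P(the second bead drawn is white) = Σ over first color = 3/91 + 33/182 = 3/14.
By Bayes, P(first=pink | the second bead drawn is white) = 33/182 / 3/14 = 11/13 ≈ 0.8462.

11/13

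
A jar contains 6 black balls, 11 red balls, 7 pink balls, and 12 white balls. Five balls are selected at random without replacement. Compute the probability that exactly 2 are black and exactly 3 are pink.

Unordered draws without replacement: count favorable combinations over C(36,5).
Favorable = C(6,2) · C(11,0) · C(7,3) · C(12,0) = 525; total = C(36,5) = 376992.
P = 525/376992 = 25/17952 ≈ 0.0014.

25/17952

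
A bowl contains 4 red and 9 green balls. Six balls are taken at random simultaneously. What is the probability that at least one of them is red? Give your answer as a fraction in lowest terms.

Use the complement: P(at least one red) = 1 − P(no red).
P(none) = C(9,6)/C(13,6) = 84/1716.
So P = 1 − 84/1716 = 136/143 ≈ 0.9510.

136/143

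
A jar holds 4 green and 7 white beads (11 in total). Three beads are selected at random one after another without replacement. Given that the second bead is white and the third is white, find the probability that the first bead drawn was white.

P(first=white and the second bead is white and the third is white) = (7/11)·(6/10)·(5/9) = 7/33.
P(E) = Σ over first color = 28/165 + 7/33 = 21/55.
By Bayes, P(first=white | E) = 7/33 / 21/55 = 5/9 ≈ 0.5556.

5/9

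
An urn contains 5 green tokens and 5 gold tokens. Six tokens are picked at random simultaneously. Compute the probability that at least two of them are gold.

41/42

Sum the hypergeometric tail for j = 2,…,5 gold tokens.
Favorable = C(5,2)·C(5,4) + C(5,3)·C(5,3) + C(5,4)·C(5,2) + C(5,5)·C(5,1) = 205; total = C(10,6) = 210.
P = 205/210 = 41/42 ≈ 0.9762.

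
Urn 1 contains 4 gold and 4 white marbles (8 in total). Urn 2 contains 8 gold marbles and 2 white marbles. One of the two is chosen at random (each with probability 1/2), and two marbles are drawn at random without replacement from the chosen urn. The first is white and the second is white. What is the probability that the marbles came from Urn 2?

14/149

P(E | Urn 1) = 3/14; P(E | Urn 2) = 1/45.
P(E) = 1/2·3/14 + 1/2·1/45 = 149/1260.
By Bayes' rule, P(Urn 2 | E) = 1/90 / 149/1260 = 14/149 ≈ 0.0940.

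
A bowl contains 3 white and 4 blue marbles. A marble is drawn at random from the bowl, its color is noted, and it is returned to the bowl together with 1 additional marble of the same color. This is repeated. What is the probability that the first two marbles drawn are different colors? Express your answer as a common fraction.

3/7

Either blue then white, or white then blue; after the first draw the total is 8.
P = (4/7)·(3/8) + (3/7)·(4/8) = 3/7 ≈ 0.4286.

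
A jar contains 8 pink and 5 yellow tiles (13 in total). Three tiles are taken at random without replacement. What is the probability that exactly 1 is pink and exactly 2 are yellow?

Unordered draws without replacement: count favorable combinations over C(13,3).
Favorable = C(8,1) · C(5,2) = 80; total = C(13,3) = 286.
P = 80/286 = 40/143 ≈ 0.2797.

40/143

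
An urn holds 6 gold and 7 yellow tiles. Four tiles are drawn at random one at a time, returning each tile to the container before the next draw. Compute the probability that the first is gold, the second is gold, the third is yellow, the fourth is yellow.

Multiply the conditional probability of each draw in order, with replacement (the composition resets each draw).
P = (6/13) · (6/13) · (7/13) · (7/13) = 1764/28561 ≈ 0.0618.

1764/28561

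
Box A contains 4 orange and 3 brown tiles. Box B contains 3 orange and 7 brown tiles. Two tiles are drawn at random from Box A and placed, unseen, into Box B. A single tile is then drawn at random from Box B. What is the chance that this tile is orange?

29/84

Condition on how many of the transferred tiles are orange (from Box A: 4 orange of 7; then Box B has 12 total).
  0 orange: C(4,0)C(3,2)/C(7,2) = 1/7; then P = 3/12
  1 orange: C(4,1)C(3,1)/C(7,2) = 4/7; then P = 4/12
  2 orange: C(4,2)C(3,0)/C(7,2) = 2/7; then P = 5/12
P(orange from Box B) = 29/84 ≈ 0.3452.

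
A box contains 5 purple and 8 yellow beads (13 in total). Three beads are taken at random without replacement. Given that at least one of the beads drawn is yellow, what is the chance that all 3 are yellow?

14/69

P(all 3 yellow) = C(8,3)/C(13,3) = 28/143; P(at least one yellow) = 1 − C(5,3)/C(13,3) = 138/143.
Since 'all 3 yellow' ⊆ 'at least one yellow', P(all 3 | at least one) = 28/143 / 138/143 = 14/69 ≈ 0.2029.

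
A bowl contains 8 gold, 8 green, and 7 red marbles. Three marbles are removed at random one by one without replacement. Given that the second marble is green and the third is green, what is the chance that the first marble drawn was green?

2/7

P(first=green and the second marble is green and the third is green) = (8/23)·(7/22)·(6/21) = 8/253.
P(E) = Σ over first color = 32/759 + 8/253 + 28/759 = 28/253.
By Bayes, P(first=green | E) = 8/253 / 28/253 = 2/7 ≈ 0.2857.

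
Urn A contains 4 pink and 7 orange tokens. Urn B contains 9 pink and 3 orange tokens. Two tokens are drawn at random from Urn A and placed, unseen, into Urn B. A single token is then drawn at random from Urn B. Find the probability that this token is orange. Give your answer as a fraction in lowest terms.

47/154

Condition on how many of the transferred tokens are orange (from Urn A: 7 orange of 11; then Urn B has 14 total).
  0 orange: C(7,0)C(4,2)/C(11,2) = 6/55; then P = 3/14
  1 orange: C(7,1)C(4,1)/C(11,2) = 28/55; then P = 4/14
  2 orange: C(7,2)C(4,0)/C(11,2) = 21/55; then P = 5/14
P(orange from Urn B) = 47/154 ≈ 0.3052.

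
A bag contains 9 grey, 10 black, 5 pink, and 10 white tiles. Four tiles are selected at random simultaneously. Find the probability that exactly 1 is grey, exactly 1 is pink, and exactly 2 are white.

Unordered draws without replacement: count favorable combinations over C(34,4).
Favorable = C(9,1) · C(10,0) · C(5,1) · C(10,2) = 2025; total = C(34,4) = 46376.
P = 2025/46376 = 2025/46376 ≈ 0.0437.

2025/46376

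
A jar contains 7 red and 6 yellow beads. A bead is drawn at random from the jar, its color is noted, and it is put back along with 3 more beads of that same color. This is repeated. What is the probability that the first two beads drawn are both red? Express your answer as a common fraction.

After a red draw the jar holds 10 red out of 16.
P = (7/13)·(10/16) = 35/104 ≈ 0.3365.

35/104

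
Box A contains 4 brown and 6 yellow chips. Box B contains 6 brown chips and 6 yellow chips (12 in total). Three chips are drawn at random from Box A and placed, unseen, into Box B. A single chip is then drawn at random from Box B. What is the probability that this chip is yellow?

13/25

Condition on how many of the transferred chips are yellow (from Box A: 6 yellow of 10; then Box B has 15 total).
  0 yellow: C(6,0)C(4,3)/C(10,3) = 1/30; then P = 6/15
  1 yellow: C(6,1)C(4,2)/C(10,3) = 3/10; then P = 7/15
  2 yellow: C(6,2)C(4,1)/C(10,3) = 1/2; then P = 8/15
  3 yellow: C(6,3)C(4,0)/C(10,3) = 1/6; then P = 9/15
P(yellow from Box B) = 13/25 ≈ 0.5200.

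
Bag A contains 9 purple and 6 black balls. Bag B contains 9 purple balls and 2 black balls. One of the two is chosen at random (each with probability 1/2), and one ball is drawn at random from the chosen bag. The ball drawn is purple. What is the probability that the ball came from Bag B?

15/26

P(purple | Bag A) = 3/5; P(purple | Bag B) = 9/11.
P(purple) = 1/2·3/5 + 1/2·9/11 = 39/55.
By Bayes' rule, P(Bag B | purple) = 9/22 / 39/55 = 15/26 ≈ 0.5769.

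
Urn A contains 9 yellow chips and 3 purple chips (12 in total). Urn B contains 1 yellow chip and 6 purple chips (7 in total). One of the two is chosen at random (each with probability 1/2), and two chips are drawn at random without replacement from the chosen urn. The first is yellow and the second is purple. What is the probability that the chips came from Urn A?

P(E | Urn A) = 9/44; P(E | Urn B) = 1/7.
P(E) = 1/2·9/44 + 1/2·1/7 = 107/616.
By Bayes' rule, P(Urn A | E) = 9/88 / 107/616 = 63/107 ≈ 0.5888.

63/107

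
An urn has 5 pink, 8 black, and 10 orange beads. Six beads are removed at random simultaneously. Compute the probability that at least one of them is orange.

3007/3059

Use the complement: P(at least one orange) = 1 − P(no orange).
P(none) = C(13,6)/C(23,6) = 1716/100947.
So P = 1 − 1716/100947 = 3007/3059 ≈ 0.9830.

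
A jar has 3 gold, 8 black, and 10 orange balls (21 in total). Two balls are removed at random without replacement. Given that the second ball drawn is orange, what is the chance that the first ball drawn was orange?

9/20

P(first=orange and the second ball drawn is orange) = (10/21)·(9/20) = 3/14.
P(the second ball drawn is orange) = Σ over first color = 1/14 + 4/21 + 3/14 = 10/21.
By Bayes, P(first=orange | the second ball drawn is orange) = 3/14 / 10/21 = 9/20 ≈ 0.4500.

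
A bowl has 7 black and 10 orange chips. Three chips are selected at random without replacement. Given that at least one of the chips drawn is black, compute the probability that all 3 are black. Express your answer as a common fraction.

1/16

P(all 3 black) = C(7,3)/C(17,3) = 7/136; P(at least one black) = 1 − C(10,3)/C(17,3) = 14/17.
Since 'all 3 black' ⊆ 'at least one black', P(all 3 | at least one) = 7/136 / 14/17 = 1/16 ≈ 0.0625.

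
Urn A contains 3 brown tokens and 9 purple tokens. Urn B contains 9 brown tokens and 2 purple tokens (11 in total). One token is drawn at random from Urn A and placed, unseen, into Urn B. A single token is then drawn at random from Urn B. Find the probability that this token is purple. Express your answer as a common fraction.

11/48

Condition on how many of the transferred tokens are purple (from Urn A: 9 purple of 12; then Urn B has 12 total).
  0 purple: C(9,0)C(3,1)/C(12,1) = 1/4; then P = 2/12
  1 purple: C(9,1)C(3,0)/C(12,1) = 3/4; then P = 3/12
P(purple from Urn B) = 11/48 ≈ 0.2292.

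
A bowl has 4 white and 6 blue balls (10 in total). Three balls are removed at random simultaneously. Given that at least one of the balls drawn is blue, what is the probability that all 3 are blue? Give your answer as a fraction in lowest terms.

5/29

P(all 3 blue) = C(6,3)/C(10,3) = 1/6; P(at least one blue) = 1 − C(4,3)/C(10,3) = 29/30.
Since 'all 3 blue' ⊆ 'at least one blue', P(all 3 | at least one) = 1/6 / 29/30 = 5/29 ≈ 0.1724.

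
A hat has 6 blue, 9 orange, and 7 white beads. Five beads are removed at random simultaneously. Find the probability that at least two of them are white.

328/627

Sum the hypergeometric tail for j = 2,…,5 white beads.
Favorable = C(7,2)·C(15,3) + C(7,3)·C(15,2) + C(7,4)·C(15,1) + C(7,5)·C(15,0) = 13776; total = C(22,5) = 26334.
P = 13776/26334 = 328/627 ≈ 0.5231.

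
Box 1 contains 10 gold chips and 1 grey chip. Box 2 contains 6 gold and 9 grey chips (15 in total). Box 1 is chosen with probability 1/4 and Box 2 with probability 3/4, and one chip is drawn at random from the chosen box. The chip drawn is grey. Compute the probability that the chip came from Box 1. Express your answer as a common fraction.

P(grey | Box 1) = 1/11; P(grey | Box 2) = 3/5.
P(grey) = 1/4·1/11 + 3/4·3/5 = 26/55.
By Bayes' rule, P(Box 1 | grey) = 1/44 / 26/55 = 5/104 ≈ 0.0481.

5/104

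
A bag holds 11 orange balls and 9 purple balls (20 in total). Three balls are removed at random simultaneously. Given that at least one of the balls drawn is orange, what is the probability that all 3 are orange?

5/32

P(all 3 orange) = C(11,3)/C(20,3) = 11/76; P(at least one orange) = 1 − C(9,3)/C(20,3) = 88/95.
Since 'all 3 orange' ⊆ 'at least one orange', P(all 3 | at least one) = 11/76 / 88/95 = 5/32 ≈ 0.1562.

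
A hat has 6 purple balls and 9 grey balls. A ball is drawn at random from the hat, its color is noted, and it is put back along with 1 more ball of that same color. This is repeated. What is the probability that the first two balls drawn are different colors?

Either purple then grey, or grey then purple; after the first draw the total is 16.
P = (6/15)·(9/16) + (9/15)·(6/16) = 9/20 ≈ 0.4500.

9/20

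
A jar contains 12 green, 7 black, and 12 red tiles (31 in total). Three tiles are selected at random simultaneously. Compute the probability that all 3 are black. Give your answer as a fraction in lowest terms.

Unordered draws without replacement: count favorable combinations over C(31,3).
Favorable = C(12,0) · C(7,3) · C(12,0) = 35; total = C(31,3) = 4495.
P = 35/4495 = 7/899 ≈ 0.0078.

7/899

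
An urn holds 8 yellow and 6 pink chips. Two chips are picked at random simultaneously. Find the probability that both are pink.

Unordered draws without replacement: count favorable combinations over C(14,2).
Favorable = C(8,0) · C(6,2) = 15; total = C(14,2) = 91.
P = 15/91 = 15/91 ≈ 0.1648.

15/91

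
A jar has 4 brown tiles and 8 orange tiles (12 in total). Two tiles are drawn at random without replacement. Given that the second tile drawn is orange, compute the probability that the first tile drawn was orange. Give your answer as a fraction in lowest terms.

7/11

P(first=orange and the second tile drawn is orange) = (8/12)·(7/11) = 14/33.
P(the second tile drawn is orange) = Σ over first color = 8/33 + 14/33 = 2/3.
By Bayes, P(first=orange | the second tile drawn is orange) = 14/33 / 2/3 = 7/11 ≈ 0.6364.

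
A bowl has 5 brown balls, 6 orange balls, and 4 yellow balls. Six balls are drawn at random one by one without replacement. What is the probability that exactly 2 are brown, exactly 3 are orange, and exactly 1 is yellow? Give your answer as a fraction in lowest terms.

Unordered draws without replacement: count favorable combinations over C(15,6).
Favorable = C(5,2) · C(6,3) · C(4,1) = 800; total = C(15,6) = 5005.
P = 800/5005 = 160/1001 ≈ 0.1598.

160/1001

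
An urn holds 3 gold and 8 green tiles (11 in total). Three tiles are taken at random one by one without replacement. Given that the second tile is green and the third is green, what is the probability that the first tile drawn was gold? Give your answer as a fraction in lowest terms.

P(first=gold and the second tile is green and the third is green) = (3/11)·(8/10)·(7/9) = 28/165.
P(E) = Σ over first color = 28/165 + 56/165 = 28/55.
By Bayes, P(first=gold | E) = 28/165 / 28/55 = 1/3 ≈ 0.3333.

1/3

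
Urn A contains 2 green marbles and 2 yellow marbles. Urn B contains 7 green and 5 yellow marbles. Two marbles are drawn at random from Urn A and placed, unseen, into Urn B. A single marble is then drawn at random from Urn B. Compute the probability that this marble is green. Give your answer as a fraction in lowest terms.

4/7

Condition on how many of the transferred marbles are green (from Urn A: 2 green of 4; then Urn B has 14 total).
  0 green: C(2,0)C(2,2)/C(4,2) = 1/6; then P = 7/14
  1 green: C(2,1)C(2,1)/C(4,2) = 2/3; then P = 8/14
  2 green: C(2,2)C(2,0)/C(4,2) = 1/6; then P = 9/14
P(green from Urn B) = 4/7 ≈ 0.5714.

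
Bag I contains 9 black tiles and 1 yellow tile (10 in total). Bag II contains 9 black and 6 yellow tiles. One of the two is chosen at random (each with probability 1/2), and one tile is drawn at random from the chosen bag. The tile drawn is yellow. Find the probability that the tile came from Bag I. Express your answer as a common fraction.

1/5

P(yellow | Bag I) = 1/10; P(yellow | Bag II) = 2/5.
P(yellow) = 1/2·1/10 + 1/2·2/5 = 1/4.
By Bayes' rule, P(Bag I | yellow) = 1/20 / 1/4 = 1/5 ≈ 0.2000.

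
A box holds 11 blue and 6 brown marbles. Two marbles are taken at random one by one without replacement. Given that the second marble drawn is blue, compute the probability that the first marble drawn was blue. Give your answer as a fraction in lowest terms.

5/8

P(first=blue and the second marble drawn is blue) = (11/17)·(10/16) = 55/136.
P(the second marble drawn is blue) = Σ over first color = 55/136 + 33/136 = 11/17.
By Bayes, P(first=blue | the second marble drawn is blue) = 55/136 / 11/17 = 5/8 ≈ 0.6250.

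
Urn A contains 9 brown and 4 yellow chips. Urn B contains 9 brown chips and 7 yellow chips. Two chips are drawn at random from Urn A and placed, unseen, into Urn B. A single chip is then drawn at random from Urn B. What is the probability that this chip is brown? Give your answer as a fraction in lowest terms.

Condition on how many of the transferred chips are brown (from Urn A: 9 brown of 13; then Urn B has 18 total).
  0 brown: C(9,0)C(4,2)/C(13,2) = 1/13; then P = 9/18
  1 brown: C(9,1)C(4,1)/C(13,2) = 6/13; then P = 10/18
  2 brown: C(9,2)C(4,0)/C(13,2) = 6/13; then P = 11/18
P(brown from Urn B) = 15/26 ≈ 0.5769.

15/26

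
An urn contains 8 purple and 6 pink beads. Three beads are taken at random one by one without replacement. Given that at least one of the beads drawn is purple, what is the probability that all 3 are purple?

P(all 3 purple) = C(8,3)/C(14,3) = 2/13; P(at least one purple) = 1 − C(6,3)/C(14,3) = 86/91.
Since 'all 3 purple' ⊆ 'at least one purple', P(all 3 | at least one) = 2/13 / 86/91 = 7/43 ≈ 0.1628.

7/43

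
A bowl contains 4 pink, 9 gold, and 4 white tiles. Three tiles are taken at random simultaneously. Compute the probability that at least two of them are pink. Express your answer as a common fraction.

Sum the hypergeometric tail for j = 2,…,3 pink tiles.
Favorable = C(4,2)·C(13,1) + C(4,3)·C(13,0) = 82; total = C(17,3) = 680.
P = 82/680 = 41/340 ≈ 0.1206.

41/340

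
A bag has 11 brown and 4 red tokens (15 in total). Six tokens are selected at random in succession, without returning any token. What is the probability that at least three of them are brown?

90/91

Sum the hypergeometric tail for j = 3,…,6 brown tokens.
Favorable = C(11,3)·C(4,3) + C(11,4)·C(4,2) + C(11,5)·C(4,1) + C(11,6)·C(4,0) = 4950; total = C(15,6) = 5005.
P = 4950/5005 = 90/91 ≈ 0.9890.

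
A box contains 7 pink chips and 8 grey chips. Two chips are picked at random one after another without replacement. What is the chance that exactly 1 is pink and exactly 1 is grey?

8/15

Unordered draws without replacement: count favorable combinations over C(15,2).
Favorable = C(7,1) · C(8,1) = 56; total = C(15,2) = 105.
P = 56/105 = 8/15 ≈ 0.5333.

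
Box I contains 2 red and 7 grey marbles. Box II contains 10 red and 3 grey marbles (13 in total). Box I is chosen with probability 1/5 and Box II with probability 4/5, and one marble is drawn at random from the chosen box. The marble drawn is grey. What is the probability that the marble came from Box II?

P(grey | Box I) = 7/9; P(grey | Box II) = 3/13.
P(grey) = 1/5·7/9 + 4/5·3/13 = 199/585.
By Bayes' rule, P(Box II | grey) = 12/65 / 199/585 = 108/199 ≈ 0.5427.

108/199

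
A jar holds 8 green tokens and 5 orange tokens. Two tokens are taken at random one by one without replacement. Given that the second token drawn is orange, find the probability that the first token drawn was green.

2/3

P(first=green and the second token drawn is orange) = (8/13)·(5/12) = 10/39.
P(the second token drawn is orange) = Σ over first color = 10/39 + 5/39 = 5/13.
By Bayes, P(first=green | the second token drawn is orange) = 10/39 / 5/13 = 2/3 ≈ 0.6667.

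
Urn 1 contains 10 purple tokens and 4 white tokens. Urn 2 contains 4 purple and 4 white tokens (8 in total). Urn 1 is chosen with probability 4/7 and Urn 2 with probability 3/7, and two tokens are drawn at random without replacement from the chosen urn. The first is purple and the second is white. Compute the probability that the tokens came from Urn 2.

39/79

P(E | Urn 1) = 20/91; P(E | Urn 2) = 2/7.
P(E) = 4/7·20/91 + 3/7·2/7 = 158/637.
By Bayes' rule, P(Urn 2 | E) = 6/49 / 158/637 = 39/79 ≈ 0.4937.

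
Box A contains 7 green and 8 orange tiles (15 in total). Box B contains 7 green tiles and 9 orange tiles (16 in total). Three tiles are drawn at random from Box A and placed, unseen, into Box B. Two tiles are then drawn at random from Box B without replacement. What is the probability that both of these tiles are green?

Condition on how many of the transferred tiles are green (from Box A: 7 green of 15; then Box B has 19 total).
  0 green: C(7,0)C(8,3)/C(15,3) = 8/65; then P = C(7,2)/C(19,2) = 7/57
  1 green: C(7,1)C(8,2)/C(15,3) = 28/65; then P = C(8,2)/C(19,2) = 28/171
  2 green: C(7,2)C(8,1)/C(15,3) = 24/65; then P = C(9,2)/C(19,2) = 4/19
  3 green: C(7,3)C(8,0)/C(15,3) = 1/13; then P = C(10,2)/C(19,2) = 5/19
P(both green) = 157/855 ≈ 0.1836.

157/855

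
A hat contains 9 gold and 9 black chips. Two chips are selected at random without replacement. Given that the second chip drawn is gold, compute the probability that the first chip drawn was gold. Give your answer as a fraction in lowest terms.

8/17

P(first=gold and the second chip drawn is gold) = (9/18)·(8/17) = 4/17.
P(the second chip drawn is gold) = Σ over first color = 4/17 + 9/34 = 1/2.
By Bayes, P(first=gold | the second chip drawn is gold) = 4/17 / 1/2 = 8/17 ≈ 0.4706.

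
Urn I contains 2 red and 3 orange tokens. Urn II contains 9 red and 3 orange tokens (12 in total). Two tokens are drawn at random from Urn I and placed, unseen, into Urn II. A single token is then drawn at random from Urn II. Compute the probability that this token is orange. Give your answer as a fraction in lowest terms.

3/10

Condition on how many of the transferred tokens are orange (from Urn I: 3 orange of 5; then Urn II has 14 total).
  0 orange: C(3,0)C(2,2)/C(5,2) = 1/10; then P = 3/14
  1 orange: C(3,1)C(2,1)/C(5,2) = 3/5; then P = 4/14
  2 orange: C(3,2)C(2,0)/C(5,2) = 3/10; then P = 5/14
P(orange from Urn II) = 3/10 ≈ 0.3000.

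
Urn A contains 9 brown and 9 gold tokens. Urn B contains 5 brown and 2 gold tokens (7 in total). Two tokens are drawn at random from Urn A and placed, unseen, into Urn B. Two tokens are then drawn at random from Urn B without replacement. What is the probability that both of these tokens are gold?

Condition on how many of the transferred tokens are gold (from Urn A: 9 gold of 18; then Urn B has 9 total).
  0 gold: C(9,0)C(9,2)/C(18,2) = 4/17; then P = C(2,2)/C(9,2) = 1/36
  1 gold: C(9,1)C(9,1)/C(18,2) = 9/17; then P = C(3,2)/C(9,2) = 1/12
  2 gold: C(9,2)C(9,0)/C(18,2) = 4/17; then P = C(4,2)/C(9,2) = 1/6
P(both gold) = 55/612 ≈ 0.0899.

55/612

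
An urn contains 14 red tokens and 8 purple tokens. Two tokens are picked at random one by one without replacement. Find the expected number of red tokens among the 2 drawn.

14/11

By linearity of expectation, E[X] = Σ P(draw i is red); by symmetry each draw (even without replacement) has P(red) = 14/22.
E[X] = 2 · 14/22 = 14/11 ≈ 1.2727.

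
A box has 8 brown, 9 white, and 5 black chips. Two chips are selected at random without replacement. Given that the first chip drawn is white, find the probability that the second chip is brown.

After removing 1 white, the box has 8 brown out of 21 remaining.
P(second is brown | given) = 8/21 ≈ 0.3810.

8/21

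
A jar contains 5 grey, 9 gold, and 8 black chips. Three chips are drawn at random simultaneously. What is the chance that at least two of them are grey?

Sum the hypergeometric tail for j = 2,…,3 grey chips.
Favorable = C(5,2)·C(17,1) + C(5,3)·C(17,0) = 180; total = C(22,3) = 1540.
P = 180/1540 = 9/77 ≈ 0.1169.

9/77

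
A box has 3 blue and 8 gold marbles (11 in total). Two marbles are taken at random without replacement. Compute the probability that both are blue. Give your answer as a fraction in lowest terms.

Unordered draws without replacement: count favorable combinations over C(11,2).
Favorable = C(3,2) · C(8,0) = 3; total = C(11,2) = 55.
P = 3/55 = 3/55 ≈ 0.0545.

3/55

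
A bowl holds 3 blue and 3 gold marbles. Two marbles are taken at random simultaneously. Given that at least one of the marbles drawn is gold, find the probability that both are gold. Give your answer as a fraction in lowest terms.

1/4

P(both gold) = C(3,2)/C(6,2) = 1/5; P(at least one gold) = 1 − C(3,2)/C(6,2) = 4/5.
Since 'both gold' ⊆ 'at least one gold', P(both | at least one) = 1/5 / 4/5 = 1/4 ≈ 0.2500.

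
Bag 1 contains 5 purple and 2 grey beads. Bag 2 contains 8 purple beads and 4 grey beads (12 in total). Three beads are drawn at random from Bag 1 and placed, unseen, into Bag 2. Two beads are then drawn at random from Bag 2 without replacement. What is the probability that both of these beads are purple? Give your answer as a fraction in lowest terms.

326/735

Condition on how many of the transferred beads are purple (from Bag 1: 5 purple of 7; then Bag 2 has 15 total).
  1 purple: C(5,1)C(2,2)/C(7,3) = 1/7; then P = C(9,2)/C(15,2) = 12/35
  2 purple: C(5,2)C(2,1)/C(7,3) = 4/7; then P = C(10,2)/C(15,2) = 3/7
  3 purple: C(5,3)C(2,0)/C(7,3) = 2/7; then P = C(11,2)/C(15,2) = 11/21
P(both purple) = 326/735 ≈ 0.4435.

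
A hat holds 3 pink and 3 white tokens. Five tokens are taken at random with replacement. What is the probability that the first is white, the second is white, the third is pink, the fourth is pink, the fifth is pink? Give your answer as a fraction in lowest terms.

Multiply the conditional probability of each draw in order, with replacement (the composition resets each draw).
P = (3/6) · (3/6) · (3/6) · (3/6) · (3/6) = 1/32 ≈ 0.0312.

1/32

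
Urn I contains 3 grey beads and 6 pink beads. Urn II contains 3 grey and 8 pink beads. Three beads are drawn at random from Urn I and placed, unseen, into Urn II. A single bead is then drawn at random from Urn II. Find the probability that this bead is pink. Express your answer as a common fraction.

Condition on how many of the transferred beads are pink (from Urn I: 6 pink of 9; then Urn II has 14 total).
  0 pink: C(6,0)C(3,3)/C(9,3) = 1/84; then P = 8/14
  1 pink: C(6,1)C(3,2)/C(9,3) = 3/14; then P = 9/14
  2 pink: C(6,2)C(3,1)/C(9,3) = 15/28; then P = 10/14
  3 pink: C(6,3)C(3,0)/C(9,3) = 5/21; then P = 11/14
P(pink from Urn II) = 5/7 ≈ 0.7143.

5/7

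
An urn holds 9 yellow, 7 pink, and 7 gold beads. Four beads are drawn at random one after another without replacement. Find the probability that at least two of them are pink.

Sum the hypergeometric tail for j = 2,…,4 pink beads.
Favorable = C(7,2)·C(16,2) + C(7,3)·C(16,1) + C(7,4)·C(16,0) = 3115; total = C(23,4) = 8855.
P = 3115/8855 = 89/253 ≈ 0.3518.

89/253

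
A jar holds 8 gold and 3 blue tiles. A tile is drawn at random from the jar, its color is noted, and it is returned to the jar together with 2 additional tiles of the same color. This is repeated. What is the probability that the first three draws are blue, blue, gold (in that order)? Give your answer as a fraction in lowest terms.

8/143

Track the composition after each reinforcement of +2.
P = (3/11) · (5/13) · (8/15) = 8/143 ≈ 0.0559.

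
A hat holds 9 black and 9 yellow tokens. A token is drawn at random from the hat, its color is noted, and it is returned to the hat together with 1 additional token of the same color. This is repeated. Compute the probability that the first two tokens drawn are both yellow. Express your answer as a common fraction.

5/19

After a yellow draw the hat holds 10 yellow out of 19.
P = (9/18)·(10/19) = 5/19 ≈ 0.2632.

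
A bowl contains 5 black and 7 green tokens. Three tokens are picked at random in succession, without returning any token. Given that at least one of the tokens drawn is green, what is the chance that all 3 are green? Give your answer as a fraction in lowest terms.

1/6

P(all 3 green) = C(7,3)/C(12,3) = 7/44; P(at least one green) = 1 − C(5,3)/C(12,3) = 21/22.
Since 'all 3 green' ⊆ 'at least one green', P(all 3 | at least one) = 7/44 / 21/22 = 1/6 ≈ 0.1667.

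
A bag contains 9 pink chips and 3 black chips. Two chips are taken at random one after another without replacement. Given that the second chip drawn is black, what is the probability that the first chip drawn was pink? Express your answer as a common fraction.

P(first=pink and the second chip drawn is black) = (9/12)·(3/11) = 9/44.
P(the second chip drawn is black) = Σ over first color = 9/44 + 1/22 = 1/4.
By Bayes, P(first=pink | the second chip drawn is black) = 9/44 / 1/4 = 9/11 ≈ 0.8182.

9/11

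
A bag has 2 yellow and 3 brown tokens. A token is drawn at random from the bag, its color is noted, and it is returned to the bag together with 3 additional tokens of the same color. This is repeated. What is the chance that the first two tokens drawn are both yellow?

After a yellow draw the bag holds 5 yellow out of 8.
P = (2/5)·(5/8) = 1/4 ≈ 0.2500.

1/4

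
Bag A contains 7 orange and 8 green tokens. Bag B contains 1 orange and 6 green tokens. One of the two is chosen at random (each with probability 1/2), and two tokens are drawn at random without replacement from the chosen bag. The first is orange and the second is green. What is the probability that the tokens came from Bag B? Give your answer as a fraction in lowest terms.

P(E | Bag A) = 4/15; P(E | Bag B) = 1/7.
P(E) = 1/2·4/15 + 1/2·1/7 = 43/210.
By Bayes' rule, P(Bag B | E) = 1/14 / 43/210 = 15/43 ≈ 0.3488.

15/43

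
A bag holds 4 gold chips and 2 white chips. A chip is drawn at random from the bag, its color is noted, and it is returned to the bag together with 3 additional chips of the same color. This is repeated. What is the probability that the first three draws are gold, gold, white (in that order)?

Track the composition after each reinforcement of +3.
P = (4/6) · (7/9) · (2/12) = 7/81 ≈ 0.0864.

7/81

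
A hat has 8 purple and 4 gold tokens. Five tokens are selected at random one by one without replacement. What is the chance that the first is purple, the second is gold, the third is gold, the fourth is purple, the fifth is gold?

7/495

Multiply the conditional probability of each draw in order, without replacement, so each draw removes one from its color and from the total.
P = (8/12) · (4/11) · (3/10) · (7/9) · (2/8) = 7/495 ≈ 0.0141.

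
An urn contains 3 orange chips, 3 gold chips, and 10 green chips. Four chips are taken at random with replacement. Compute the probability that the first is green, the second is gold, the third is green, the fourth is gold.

Multiply the conditional probability of each draw in order, with replacement (the composition resets each draw).
P = (10/16) · (3/16) · (10/16) · (3/16) = 225/16384 ≈ 0.0137.

225/16384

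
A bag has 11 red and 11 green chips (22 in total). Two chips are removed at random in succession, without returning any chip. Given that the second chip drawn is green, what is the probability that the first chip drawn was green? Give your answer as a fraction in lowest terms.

10/21

P(first=green and the second chip drawn is green) = (11/22)·(10/21) = 5/21.
P(the second chip drawn is green) = Σ over first color = 11/42 + 5/21 = 1/2.
By Bayes, P(first=green | the second chip drawn is green) = 5/21 / 1/2 = 10/21 ≈ 0.4762.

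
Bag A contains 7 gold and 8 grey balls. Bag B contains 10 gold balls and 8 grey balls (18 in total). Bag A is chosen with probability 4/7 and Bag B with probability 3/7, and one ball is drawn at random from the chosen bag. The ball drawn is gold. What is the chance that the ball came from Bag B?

25/53

P(gold | Bag A) = 7/15; P(gold | Bag B) = 5/9.
P(gold) = 4/7·7/15 + 3/7·5/9 = 53/105.
By Bayes' rule, P(Bag B | gold) = 5/21 / 53/105 = 25/53 ≈ 0.4717.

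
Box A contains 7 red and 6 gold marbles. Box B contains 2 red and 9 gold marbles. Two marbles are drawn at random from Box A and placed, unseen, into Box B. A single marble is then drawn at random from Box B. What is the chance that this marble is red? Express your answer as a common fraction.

40/169

Condition on how many of the transferred marbles are red (from Box A: 7 red of 13; then Box B has 13 total).
  0 red: C(7,0)C(6,2)/C(13,2) = 5/26; then P = 2/13
  1 red: C(7,1)C(6,1)/C(13,2) = 7/13; then P = 3/13
  2 red: C(7,2)C(6,0)/C(13,2) = 7/26; then P = 4/13
P(red from Box B) = 40/169 ≈ 0.2367.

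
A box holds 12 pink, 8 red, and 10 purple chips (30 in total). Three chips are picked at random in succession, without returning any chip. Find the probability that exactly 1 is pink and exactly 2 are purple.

Unordered draws without replacement: count favorable combinations over C(30,3).
Favorable = C(12,1) · C(8,0) · C(10,2) = 540; total = C(30,3) = 4060.
P = 540/4060 = 27/203 ≈ 0.1330.

27/203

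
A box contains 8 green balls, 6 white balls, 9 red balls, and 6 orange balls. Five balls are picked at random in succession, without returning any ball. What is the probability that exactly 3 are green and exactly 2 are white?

8/1131

Unordered draws without replacement: count favorable combinations over C(29,5).
Favorable = C(8,3) · C(6,2) · C(9,0) · C(6,0) = 840; total = C(29,5) = 118755.
P = 840/118755 = 8/1131 ≈ 0.0071.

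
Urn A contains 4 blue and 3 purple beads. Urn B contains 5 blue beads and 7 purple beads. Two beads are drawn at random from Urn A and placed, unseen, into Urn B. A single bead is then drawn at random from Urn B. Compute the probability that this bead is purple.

Condition on how many of the transferred beads are purple (from Urn A: 3 purple of 7; then Urn B has 14 total).
  0 purple: C(3,0)C(4,2)/C(7,2) = 2/7; then P = 7/14
  1 purple: C(3,1)C(4,1)/C(7,2) = 4/7; then P = 8/14
  2 purple: C(3,2)C(4,0)/C(7,2) = 1/7; then P = 9/14
P(purple from Urn B) = 55/98 ≈ 0.5612.

55/98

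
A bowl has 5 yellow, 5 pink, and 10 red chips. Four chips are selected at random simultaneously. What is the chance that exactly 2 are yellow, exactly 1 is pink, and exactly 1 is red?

Unordered draws without replacement: count favorable combinations over C(20,4).
Favorable = C(5,2) · C(5,1) · C(10,1) = 500; total = C(20,4) = 4845.
P = 500/4845 = 100/969 ≈ 0.1032.

100/969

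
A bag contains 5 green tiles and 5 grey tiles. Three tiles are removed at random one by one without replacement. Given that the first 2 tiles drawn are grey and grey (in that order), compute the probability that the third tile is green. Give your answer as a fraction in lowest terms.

5/8

After removing 2 grey, the bag has 5 green out of 8 remaining.
P(third is green | given) = 5/8 ≈ 0.6250.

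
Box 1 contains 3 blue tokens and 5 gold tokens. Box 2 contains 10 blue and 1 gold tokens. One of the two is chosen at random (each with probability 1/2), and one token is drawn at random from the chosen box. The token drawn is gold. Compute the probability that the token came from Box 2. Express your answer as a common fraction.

P(gold | Box 1) = 5/8; P(gold | Box 2) = 1/11.
P(gold) = 1/2·5/8 + 1/2·1/11 = 63/176.
By Bayes' rule, P(Box 2 | gold) = 1/22 / 63/176 = 8/63 ≈ 0.1270.

8/63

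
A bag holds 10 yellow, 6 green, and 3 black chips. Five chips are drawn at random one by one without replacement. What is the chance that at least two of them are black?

50/323

Sum the hypergeometric tail for j = 2,…,3 black chips.
Favorable = C(3,2)·C(16,3) + C(3,3)·C(16,2) = 1800; total = C(19,5) = 11628.
P = 1800/11628 = 50/323 ≈ 0.1548.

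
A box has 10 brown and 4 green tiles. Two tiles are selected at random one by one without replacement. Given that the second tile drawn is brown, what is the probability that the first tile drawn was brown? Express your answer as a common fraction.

P(first=brown and the second tile drawn is brown) = (10/14)·(9/13) = 45/91.
P(the second tile drawn is brown) = Σ over first color = 45/91 + 20/91 = 5/7.
By Bayes, P(first=brown | the second tile drawn is brown) = 45/91 / 5/7 = 9/13 ≈ 0.6923.

9/13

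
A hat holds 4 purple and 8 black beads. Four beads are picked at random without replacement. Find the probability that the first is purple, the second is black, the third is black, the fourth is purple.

Multiply the conditional probability of each draw in order, without replacement, so each draw removes one from its color and from the total.
P = (4/12) · (8/11) · (7/10) · (3/9) = 28/495 ≈ 0.0566.

28/495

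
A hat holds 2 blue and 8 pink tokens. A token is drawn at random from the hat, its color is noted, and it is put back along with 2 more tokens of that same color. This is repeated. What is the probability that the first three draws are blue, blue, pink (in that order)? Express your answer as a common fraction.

4/105

Track the composition after each reinforcement of +2.
P = (2/10) · (4/12) · (8/14) = 4/105 ≈ 0.0381.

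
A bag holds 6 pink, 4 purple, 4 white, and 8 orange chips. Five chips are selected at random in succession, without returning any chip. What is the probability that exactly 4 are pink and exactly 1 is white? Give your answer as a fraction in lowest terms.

10/4389

Unordered draws without replacement: count favorable combinations over C(22,5).
Favorable = C(6,4) · C(4,0) · C(4,1) · C(8,0) = 60; total = C(22,5) = 26334.
P = 60/26334 = 10/4389 ≈ 0.0023.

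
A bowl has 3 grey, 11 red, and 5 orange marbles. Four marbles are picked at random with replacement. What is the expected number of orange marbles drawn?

20/19

By linearity of expectation, E[X] = Σ P(draw i is orange); each independent draw has P(orange) = 5/19.
E[X] = 4 · 5/19 = 20/19 ≈ 1.0526.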